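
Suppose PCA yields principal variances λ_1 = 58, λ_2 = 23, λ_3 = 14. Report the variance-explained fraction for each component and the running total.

Step 1 — total variance = trace(Sigma) = Σ λ_i = 58 + 23 + 14 = 95.

Step 2 — fraction explained by component i = λ_i / Σ λ:
  PC1: 58/95 = 0.6105
  PC2: 23/95 = 0.2421
  PC3: 14/95 = 0.1474

Step 3 — cumulative fraction after k components = (λ_1 + ... + λ_k) / Σ λ:
  k = 1: 58/95 = 0.6105
  k = 2: (58 + 23)/95 = 81/95 = 0.8526
  k = 3: (58 + 23 + 14)/95 = 95/95 = 1

Summary (fraction, with percent):

explained: PC1 0.6105 (61.05%), PC2 0.2421 (24.21%), PC3 0.1474 (14.74%);  cumulative: 0.6105, 0.8526, 1


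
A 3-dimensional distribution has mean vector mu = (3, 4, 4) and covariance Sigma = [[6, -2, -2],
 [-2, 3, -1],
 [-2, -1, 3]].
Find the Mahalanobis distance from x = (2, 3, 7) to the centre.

Step 1 — centre the observation: (x - mu) = (-1, -1, 3).

Step 2 — invert Sigma (cofactor / det for 3×3, or solve directly):
  Sigma^{-1} = [[0.5, 0.5, 0.5],
 [0.5, 0.875, 0.625],
 [0.5, 0.625, 0.875]].

Step 3 — form the quadratic (x - mu)^T · Sigma^{-1} · (x - mu):
  Sigma^{-1} · (x - mu) = (0.5, 0.5, 1.5).
  (x - mu)^T · [Sigma^{-1} · (x - mu)] = (-1)·(0.5) + (-1)·(0.5) + (3)·(1.5) = 3.5.

Step 4 — take square root: d = √(3.5) ≈ 1.8708.

d(x, mu) = √(3.5) ≈ 1.8708


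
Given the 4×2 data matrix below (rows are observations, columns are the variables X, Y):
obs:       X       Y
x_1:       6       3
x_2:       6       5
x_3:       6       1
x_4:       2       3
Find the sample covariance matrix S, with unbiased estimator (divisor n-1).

Step 1 — column means:
  mean(X) = (6 + 6 + 6 + 2) / 4 = 20/4 = 5
  mean(Y) = (3 + 5 + 1 + 3) / 4 = 12/4 = 3

Step 2 — sample covariance S[i,j] = (1/(n-1)) · Σ_k (x_{k,i} - mean_i) · (x_{k,j} - mean_j), with n-1 = 3.
  S[X,X] = ((1)·(1) + (1)·(1) + (1)·(1) + (-3)·(-3)) / 3 = 12/3 = 4
  S[X,Y] = ((1)·(0) + (1)·(2) + (1)·(-2) + (-3)·(0)) / 3 = 0/3 = 0
  S[Y,Y] = ((0)·(0) + (2)·(2) + (-2)·(-2) + (0)·(0)) / 3 = 8/3 = 2.6667

S is symmetric (S[j,i] = S[i,j]). Assembling:

S = [[4, 0],
 [0, 2.6667]]


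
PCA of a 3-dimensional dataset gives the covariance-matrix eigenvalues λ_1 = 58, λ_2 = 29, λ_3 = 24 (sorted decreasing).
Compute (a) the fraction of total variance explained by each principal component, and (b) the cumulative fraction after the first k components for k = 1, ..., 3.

Step 1 — total variance = trace(Sigma) = Σ λ_i = 58 + 29 + 24 = 111.

Step 2 — fraction explained by component i = λ_i / Σ λ:
  PC1: 58/111 = 0.5225
  PC2: 29/111 = 0.2613
  PC3: 24/111 = 0.2162

Step 3 — cumulative fraction after k components = (λ_1 + ... + λ_k) / Σ λ:
  k = 1: 58/111 = 0.5225
  k = 2: (58 + 29)/111 = 87/111 = 0.7838
  k = 3: (58 + 29 + 24)/111 = 111/111 = 1

Summary (fraction, with percent):

explained: PC1 0.5225 (52.25%), PC2 0.2613 (26.13%), PC3 0.2162 (21.62%);  cumulative: 0.5225, 0.7838, 1


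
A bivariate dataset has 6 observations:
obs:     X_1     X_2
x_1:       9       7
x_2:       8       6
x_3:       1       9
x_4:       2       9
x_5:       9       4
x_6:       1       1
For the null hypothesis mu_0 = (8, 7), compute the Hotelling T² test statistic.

Step 1 — sample mean vector:
  mean(X_1) = (9 + 8 + 1 + 2 + 9 + 1) / 6 = 30/6 = 5
  mean(X_2) = (7 + 6 + 9 + 9 + 4 + 1) / 6 = 36/6 = 6
  x̄ = (5, 6),  deviation x̄ - mu_0 = (5, 6) - (8, 7) = (-3, -1).

Step 2 — sample covariance matrix, S[i,j] = (1/(n-1)) · Σ_k (x_{k,i} - mean_i) · (x_{k,j} - mean_j), divisor n-1 = 5:
  S[X_1,X_1] = ((4)·(4) + (3)·(3) + (-4)·(-4) + (-3)·(-3) + (4)·(4) + (-4)·(-4)) / 5 = 82/5 = 16.4
  S[X_1,X_2] = ((4)·(1) + (3)·(0) + (-4)·(3) + (-3)·(3) + (4)·(-2) + (-4)·(-5)) / 5 = -5/5 = -1
  S[X_2,X_2] = ((1)·(1) + (0)·(0) + (3)·(3) + (3)·(3) + (-2)·(-2) + (-5)·(-5)) / 5 = 48/5 = 9.6
  S = [[16.4, -1],
 [-1, 9.6]].

Step 3 — invert S. det(S) = 16.4·9.6 - (-1)² = 156.44.
  S^{-1} = (1/det) · [[d, -b], [-b, a]] = [[0.0614, 0.0064],
 [0.0064, 0.1048]].

Step 4 — quadratic form (x̄ - mu_0)^T · S^{-1} · (x̄ - mu_0):
  S^{-1} · (x̄ - mu_0) = (-0.1905, -0.124),
  (x̄ - mu_0)^T · [...] = (-3)·(-0.1905) + (-1)·(-0.124) = 0.6955.

Step 5 — scale by n: T² = 6 · 0.6955 = 4.1728.

T² ≈ 4.1728


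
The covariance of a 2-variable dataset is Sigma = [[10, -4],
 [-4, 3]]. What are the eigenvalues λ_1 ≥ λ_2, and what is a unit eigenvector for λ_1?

Step 1 — characteristic polynomial of 2×2 Sigma:
  det(Sigma - λI) = λ² - trace · λ + det = 0.
  trace = 10 + 3 = 13, det = 10·3 - (-4)² = 14.
Step 2 — discriminant:
  Δ = trace² - 4·det = 169 - 56 = 113.
Step 3 — eigenvalues:
  λ = (trace ± √Δ)/2 = (13 ± 10.6301)/2,
  λ_1 = 11.8151,  λ_2 = 1.1849.

Step 4 — unit eigenvector for λ_1: solve (Sigma - λ_1 I)v = 0. First row:
  (10 - 11.8151)·v_x + (-4)·v_y = 0, i.e. (-1.8151)·v_x + (-4)·v_y = 0,
  so v ∝ (b, λ_1 - a) = (-4, 1.8151); multiply by -1 so the first entry is positive: u = (4, -1.8151).
  ||u|| = √((4)² + (-1.8151)²) = √(19.2945) ≈ 4.3925,
  v_1 = u/||u|| ≈ (0.9106, -0.4132) (||v_1|| = 1).

λ_1 = 11.8151,  λ_2 = 1.1849;  v_1 ≈ (0.9106, -0.4132)


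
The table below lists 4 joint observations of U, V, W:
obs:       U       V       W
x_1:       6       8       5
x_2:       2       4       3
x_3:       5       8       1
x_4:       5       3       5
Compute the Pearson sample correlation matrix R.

Step 1 — column means:
  mean(U) = (6 + 2 + 5 + 5) / 4 = 18/4 = 4.5
  mean(V) = (8 + 4 + 8 + 3) / 4 = 23/4 = 5.75
  mean(W) = (5 + 3 + 1 + 5) / 4 = 14/4 = 3.5

Step 2 — sample variances and covariances s[i,j] = (1/(n-1)) · Σ_k (x_{k,i} - mean_i) · (x_{k,j} - mean_j), with n-1 = 3:
  s[U,U] = ((1.5)·(1.5) + (-2.5)·(-2.5) + (0.5)·(0.5) + (0.5)·(0.5)) / 3 = 9/3 = 3
  s[U,V] = ((1.5)·(2.25) + (-2.5)·(-1.75) + (0.5)·(2.25) + (0.5)·(-2.75)) / 3 = 7.5/3 = 2.5
  s[U,W] = ((1.5)·(1.5) + (-2.5)·(-0.5) + (0.5)·(-2.5) + (0.5)·(1.5)) / 3 = 3/3 = 1
  s[V,V] = ((2.25)·(2.25) + (-1.75)·(-1.75) + (2.25)·(2.25) + (-2.75)·(-2.75)) / 3 = 20.75/3 = 6.9167
  s[V,W] = ((2.25)·(1.5) + (-1.75)·(-0.5) + (2.25)·(-2.5) + (-2.75)·(1.5)) / 3 = -5.5/3 = -1.8333
  s[W,W] = ((1.5)·(1.5) + (-0.5)·(-0.5) + (-2.5)·(-2.5) + (1.5)·(1.5)) / 3 = 11/3 = 3.6667
  Sample standard deviations s_i = √(s[i,i]):
  s(U) = √(3) = 1.7321
  s(V) = √(6.9167) = 2.63
  s(W) = √(3.6667) = 1.9149

Step 3 — r_{ij} = s_{ij} / (s_i · s_j):
  r[U,U] = 1 (diagonal).
  r[U,V] = 2.5 / (1.7321 · 2.63) = 2.5 / 4.5552 = 0.5488
  r[U,W] = 1 / (1.7321 · 1.9149) = 1 / 3.3166 = 0.3015
  r[V,V] = 1 (diagonal).
  r[V,W] = -1.8333 / (2.63 · 1.9149) = -1.8333 / 5.036 = -0.364
  r[W,W] = 1 (diagonal).

R is symmetric with unit diagonal. Assembling:

R = [[1, 0.5488, 0.3015],
 [0.5488, 1, -0.364],
 [0.3015, -0.364, 1]]


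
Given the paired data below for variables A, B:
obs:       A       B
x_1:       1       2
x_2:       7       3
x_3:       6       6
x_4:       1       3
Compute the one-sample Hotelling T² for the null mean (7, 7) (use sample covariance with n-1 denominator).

Step 1 — sample mean vector:
  mean(A) = (1 + 7 + 6 + 1) / 4 = 15/4 = 3.75
  mean(B) = (2 + 3 + 6 + 3) / 4 = 14/4 = 3.5
  x̄ = (3.75, 3.5),  deviation x̄ - mu_0 = (3.75, 3.5) - (7, 7) = (-3.25, -3.5).

Step 2 — sample covariance matrix, S[i,j] = (1/(n-1)) · Σ_k (x_{k,i} - mean_i) · (x_{k,j} - mean_j), divisor n-1 = 3:
  S[A,A] = ((-2.75)·(-2.75) + (3.25)·(3.25) + (2.25)·(2.25) + (-2.75)·(-2.75)) / 3 = 30.75/3 = 10.25
  S[A,B] = ((-2.75)·(-1.5) + (3.25)·(-0.5) + (2.25)·(2.5) + (-2.75)·(-0.5)) / 3 = 9.5/3 = 3.1667
  S[B,B] = ((-1.5)·(-1.5) + (-0.5)·(-0.5) + (2.5)·(2.5) + (-0.5)·(-0.5)) / 3 = 9/3 = 3
  S = [[10.25, 3.1667],
 [3.1667, 3]].

Step 3 — invert S. det(S) = 10.25·3 - (3.1667)² = 20.7222.
  S^{-1} = (1/det) · [[d, -b], [-b, a]] = [[0.1448, -0.1528],
 [-0.1528, 0.4946]].

Step 4 — quadratic form (x̄ - mu_0)^T · S^{-1} · (x̄ - mu_0):
  S^{-1} · (x̄ - mu_0) = (0.0643, -1.2346),
  (x̄ - mu_0)^T · [...] = (-3.25)·(0.0643) + (-3.5)·(-1.2346) = 4.1119.

Step 5 — scale by n: T² = 4 · 4.1119 = 16.4477.

T² ≈ 16.4477


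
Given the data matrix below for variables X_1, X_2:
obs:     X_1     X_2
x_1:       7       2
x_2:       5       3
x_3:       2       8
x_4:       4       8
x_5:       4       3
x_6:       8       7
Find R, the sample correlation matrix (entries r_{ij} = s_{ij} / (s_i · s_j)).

Step 1 — column means:
  mean(X_1) = (7 + 5 + 2 + 4 + 4 + 8) / 6 = 30/6 = 5
  mean(X_2) = (2 + 3 + 8 + 8 + 3 + 7) / 6 = 31/6 = 5.1667

Step 2 — sample variances and covariances s[i,j] = (1/(n-1)) · Σ_k (x_{k,i} - mean_i) · (x_{k,j} - mean_j), with n-1 = 5:
  s[X_1,X_1] = ((2)·(2) + (0)·(0) + (-3)·(-3) + (-1)·(-1) + (-1)·(-1) + (3)·(3)) / 5 = 24/5 = 4.8
  s[X_1,X_2] = ((2)·(-3.1667) + (0)·(-2.1667) + (-3)·(2.8333) + (-1)·(2.8333) + (-1)·(-2.1667) + (3)·(1.8333)) / 5 = -10/5 = -2
  s[X_2,X_2] = ((-3.1667)·(-3.1667) + (-2.1667)·(-2.1667) + (2.8333)·(2.8333) + (2.8333)·(2.8333) + (-2.1667)·(-2.1667) + (1.8333)·(1.8333)) / 5 = 38.8333/5 = 7.7667
  Sample standard deviations s_i = √(s[i,i]):
  s(X_1) = √(4.8) = 2.1909
  s(X_2) = √(7.7667) = 2.7869

Step 3 — r_{ij} = s_{ij} / (s_i · s_j):
  r[X_1,X_1] = 1 (diagonal).
  r[X_1,X_2] = -2 / (2.1909 · 2.7869) = -2 / 6.1057 = -0.3276
  r[X_2,X_2] = 1 (diagonal).

R is symmetric with unit diagonal. Assembling:

R = [[1, -0.3276],
 [-0.3276, 1]]


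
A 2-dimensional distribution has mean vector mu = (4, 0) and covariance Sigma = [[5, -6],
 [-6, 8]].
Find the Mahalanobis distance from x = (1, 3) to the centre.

Step 1 — centre the observation: (x - mu) = (-3, 3).

Step 2 — invert Sigma. det(Sigma) = 5·8 - (-6)² = 4.
  Sigma^{-1} = (1/det) · [[d, -b], [-b, a]] = [[2, 1.5],
 [1.5, 1.25]].

Step 3 — form the quadratic (x - mu)^T · Sigma^{-1} · (x - mu):
  Sigma^{-1} · (x - mu) = (-1.5, -0.75).
  (x - mu)^T · [Sigma^{-1} · (x - mu)] = (-3)·(-1.5) + (3)·(-0.75) = 2.25.

Step 4 — take square root: d = √(2.25) ≈ 1.5.

d(x, mu) = √(2.25) ≈ 1.5


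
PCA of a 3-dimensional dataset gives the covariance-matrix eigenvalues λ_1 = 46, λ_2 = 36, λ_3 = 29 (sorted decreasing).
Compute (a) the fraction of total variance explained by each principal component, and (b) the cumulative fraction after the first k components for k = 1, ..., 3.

Step 1 — total variance = trace(Sigma) = Σ λ_i = 46 + 36 + 29 = 111.

Step 2 — fraction explained by component i = λ_i / Σ λ:
  PC1: 46/111 = 0.4144
  PC2: 36/111 = 0.3243
  PC3: 29/111 = 0.2613

Step 3 — cumulative fraction after k components = (λ_1 + ... + λ_k) / Σ λ:
  k = 1: 46/111 = 0.4144
  k = 2: (46 + 36)/111 = 82/111 = 0.7387
  k = 3: (46 + 36 + 29)/111 = 111/111 = 1

Summary (fraction, with percent):

explained: PC1 0.4144 (41.44%), PC2 0.3243 (32.43%), PC3 0.2613 (26.13%);  cumulative: 0.4144, 0.7387, 1


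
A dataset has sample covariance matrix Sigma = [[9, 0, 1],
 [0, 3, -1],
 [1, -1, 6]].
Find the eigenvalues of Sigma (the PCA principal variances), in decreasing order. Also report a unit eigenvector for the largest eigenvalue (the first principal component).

Step 1 — characteristic polynomial p(λ) = det(λI - Sigma) = λ³ - tr·λ² + c_1·λ - det, where tr = trace, c_1 = sum of the principal 2×2 minors, det = det(Sigma):
  tr = 9 + 3 + 6 = 18,
  c_1 = (9·3 - (0)²) + (9·6 - (1)²) + (3·6 - (-1)²) = 27 + 53 + 17 = 97,
  det = 9·(3·6 - (-1)²) - (0)·((0)·6 - (-1)·(1)) + (1)·((0)·(-1) - 3·(1)) = 9·(17) - (0)·(1) + (1)·(-3) = 150.
  So p(λ) = λ³ - 18λ² + 97λ - 150.
Step 2 — look for an integer root (rational root theorem: any rational root is an integer divisor of 150). Testing λ = 6:
  p(6) = 216 - 648 + 582 - 150 = 0  ✓
  Dividing out (λ - 6): p(λ) = (λ - 6)(λ² - 12λ + 25).
Step 3 — remaining eigenvalues from the quadratic λ² - 12λ + 25 = 0:
  Δ = 12² - 4·25 = 144 - 100 = 44,  λ = (12 ± √44)/2 = (12 ± 6.6332)/2 ≈ 9.3166 or 2.6834.
  Sorted: λ_1 = 9.3166,  λ_2 = 6,  λ_3 = 2.6834  (check: sum = 18 = tr ✓).

Step 4 — unit eigenvector for λ_1 ≈ 9.3166: v spans the null space of (Sigma - λ_1 I), whose rows are
  r_1 = (-0.3166, 0, 1),  r_2 = (0, -6.3166, -1),  r_3 = (1, -1, -3.3166).
  v is orthogonal to every row, so take v ∝ r_1 × r_2 = ((0)·(-1) - (1)·(-6.3166), (1)·(0) - (-0.3166)·(-1), (-0.3166)·(-6.3166) - (0)·(0)) ≈ (6.3166, -0.3166, 2).
  Let u = (6.3166, -0.3166, 2).
  ||u|| = √((6.3166)² + (-0.3166)² + (2)²) = √(44) ≈ 6.6332,  v_1 = u/||u|| ≈ (0.9523, -0.0477, 0.3015) (||v_1|| = 1).

λ_1 = 9.3166,  λ_2 = 6,  λ_3 = 2.6834;  v_1 ≈ (0.9523, -0.0477, 0.3015)


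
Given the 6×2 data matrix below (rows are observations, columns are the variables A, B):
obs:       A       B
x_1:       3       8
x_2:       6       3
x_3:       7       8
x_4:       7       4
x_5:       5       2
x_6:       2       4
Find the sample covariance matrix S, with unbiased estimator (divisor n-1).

Step 1 — column means:
  mean(A) = (3 + 6 + 7 + 7 + 5 + 2) / 6 = 30/6 = 5
  mean(B) = (8 + 3 + 8 + 4 + 2 + 4) / 6 = 29/6 = 4.8333

Step 2 — sample covariance S[i,j] = (1/(n-1)) · Σ_k (x_{k,i} - mean_i) · (x_{k,j} - mean_j), with n-1 = 5.
  S[A,A] = ((-2)·(-2) + (1)·(1) + (2)·(2) + (2)·(2) + (0)·(0) + (-3)·(-3)) / 5 = 22/5 = 4.4
  S[A,B] = ((-2)·(3.1667) + (1)·(-1.8333) + (2)·(3.1667) + (2)·(-0.8333) + (0)·(-2.8333) + (-3)·(-0.8333)) / 5 = -1/5 = -0.2
  S[B,B] = ((3.1667)·(3.1667) + (-1.8333)·(-1.8333) + (3.1667)·(3.1667) + (-0.8333)·(-0.8333) + (-2.8333)·(-2.8333) + (-0.8333)·(-0.8333)) / 5 = 32.8333/5 = 6.5667

S is symmetric (S[j,i] = S[i,j]). Assembling:

S = [[4.4, -0.2],
 [-0.2, 6.5667]]


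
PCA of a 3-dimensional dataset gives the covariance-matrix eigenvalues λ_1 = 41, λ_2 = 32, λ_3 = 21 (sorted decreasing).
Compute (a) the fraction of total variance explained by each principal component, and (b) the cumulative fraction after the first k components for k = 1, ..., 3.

Step 1 — total variance = trace(Sigma) = Σ λ_i = 41 + 32 + 21 = 94.

Step 2 — fraction explained by component i = λ_i / Σ λ:
  PC1: 41/94 = 0.4362
  PC2: 32/94 = 0.3404
  PC3: 21/94 = 0.2234

Step 3 — cumulative fraction after k components = (λ_1 + ... + λ_k) / Σ λ:
  k = 1: 41/94 = 0.4362
  k = 2: (41 + 32)/94 = 73/94 = 0.7766
  k = 3: (41 + 32 + 21)/94 = 94/94 = 1

Summary (fraction, with percent):

explained: PC1 0.4362 (43.62%), PC2 0.3404 (34.04%), PC3 0.2234 (22.34%);  cumulative: 0.4362, 0.7766, 1


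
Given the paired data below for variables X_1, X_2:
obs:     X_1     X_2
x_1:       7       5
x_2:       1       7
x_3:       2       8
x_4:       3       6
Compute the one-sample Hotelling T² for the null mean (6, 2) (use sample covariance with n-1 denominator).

Step 1 — sample mean vector:
  mean(X_1) = (7 + 1 + 2 + 3) / 4 = 13/4 = 3.25
  mean(X_2) = (5 + 7 + 8 + 6) / 4 = 26/4 = 6.5
  x̄ = (3.25, 6.5),  deviation x̄ - mu_0 = (3.25, 6.5) - (6, 2) = (-2.75, 4.5).

Step 2 — sample covariance matrix, S[i,j] = (1/(n-1)) · Σ_k (x_{k,i} - mean_i) · (x_{k,j} - mean_j), divisor n-1 = 3:
  S[X_1,X_1] = ((3.75)·(3.75) + (-2.25)·(-2.25) + (-1.25)·(-1.25) + (-0.25)·(-0.25)) / 3 = 20.75/3 = 6.9167
  S[X_1,X_2] = ((3.75)·(-1.5) + (-2.25)·(0.5) + (-1.25)·(1.5) + (-0.25)·(-0.5)) / 3 = -8.5/3 = -2.8333
  S[X_2,X_2] = ((-1.5)·(-1.5) + (0.5)·(0.5) + (1.5)·(1.5) + (-0.5)·(-0.5)) / 3 = 5/3 = 1.6667
  S = [[6.9167, -2.8333],
 [-2.8333, 1.6667]].

Step 3 — invert S. det(S) = 6.9167·1.6667 - (-2.8333)² = 3.5.
  S^{-1} = (1/det) · [[d, -b], [-b, a]] = [[0.4762, 0.8095],
 [0.8095, 1.9762]].

Step 4 — quadratic form (x̄ - mu_0)^T · S^{-1} · (x̄ - mu_0):
  S^{-1} · (x̄ - mu_0) = (2.3333, 6.6667),
  (x̄ - mu_0)^T · [...] = (-2.75)·(2.3333) + (4.5)·(6.6667) = 23.5833.

Step 5 — scale by n: T² = 4 · 23.5833 = 94.3333.

T² ≈ 94.3333


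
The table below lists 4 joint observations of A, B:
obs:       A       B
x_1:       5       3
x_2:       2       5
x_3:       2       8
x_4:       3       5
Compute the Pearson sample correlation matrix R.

Step 1 — column means:
  mean(A) = (5 + 2 + 2 + 3) / 4 = 12/4 = 3
  mean(B) = (3 + 5 + 8 + 5) / 4 = 21/4 = 5.25

Step 2 — sample variances and covariances s[i,j] = (1/(n-1)) · Σ_k (x_{k,i} - mean_i) · (x_{k,j} - mean_j), with n-1 = 3:
  s[A,A] = ((2)·(2) + (-1)·(-1) + (-1)·(-1) + (0)·(0)) / 3 = 6/3 = 2
  s[A,B] = ((2)·(-2.25) + (-1)·(-0.25) + (-1)·(2.75) + (0)·(-0.25)) / 3 = -7/3 = -2.3333
  s[B,B] = ((-2.25)·(-2.25) + (-0.25)·(-0.25) + (2.75)·(2.75) + (-0.25)·(-0.25)) / 3 = 12.75/3 = 4.25
  Sample standard deviations s_i = √(s[i,i]):
  s(A) = √(2) = 1.4142
  s(B) = √(4.25) = 2.0616

Step 3 — r_{ij} = s_{ij} / (s_i · s_j):
  r[A,A] = 1 (diagonal).
  r[A,B] = -2.3333 / (1.4142 · 2.0616) = -2.3333 / 2.9155 = -0.8003
  r[B,B] = 1 (diagonal).

R is symmetric with unit diagonal. Assembling:

R = [[1, -0.8003],
 [-0.8003, 1]]


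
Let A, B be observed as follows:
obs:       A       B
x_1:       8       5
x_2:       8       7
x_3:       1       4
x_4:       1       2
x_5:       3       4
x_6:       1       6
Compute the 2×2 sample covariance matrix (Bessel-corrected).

Step 1 — column means:
  mean(A) = (8 + 8 + 1 + 1 + 3 + 1) / 6 = 22/6 = 3.6667
  mean(B) = (5 + 7 + 4 + 2 + 4 + 6) / 6 = 28/6 = 4.6667

Step 2 — sample covariance S[i,j] = (1/(n-1)) · Σ_k (x_{k,i} - mean_i) · (x_{k,j} - mean_j), with n-1 = 5.
  S[A,A] = ((4.3333)·(4.3333) + (4.3333)·(4.3333) + (-2.6667)·(-2.6667) + (-2.6667)·(-2.6667) + (-0.6667)·(-0.6667) + (-2.6667)·(-2.6667)) / 5 = 59.3333/5 = 11.8667
  S[A,B] = ((4.3333)·(0.3333) + (4.3333)·(2.3333) + (-2.6667)·(-0.6667) + (-2.6667)·(-2.6667) + (-0.6667)·(-0.6667) + (-2.6667)·(1.3333)) / 5 = 17.3333/5 = 3.4667
  S[B,B] = ((0.3333)·(0.3333) + (2.3333)·(2.3333) + (-0.6667)·(-0.6667) + (-2.6667)·(-2.6667) + (-0.6667)·(-0.6667) + (1.3333)·(1.3333)) / 5 = 15.3333/5 = 3.0667

S is symmetric (S[j,i] = S[i,j]). Assembling:

S = [[11.8667, 3.4667],
 [3.4667, 3.0667]]


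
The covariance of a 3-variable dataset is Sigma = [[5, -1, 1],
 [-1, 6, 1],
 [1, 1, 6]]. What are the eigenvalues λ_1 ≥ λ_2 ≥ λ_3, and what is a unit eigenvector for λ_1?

Step 1 — characteristic polynomial p(λ) = det(λI - Sigma) = λ³ - tr·λ² + c_1·λ - det, where tr = trace, c_1 = sum of the principal 2×2 minors, det = det(Sigma):
  tr = 5 + 6 + 6 = 17,
  c_1 = (5·6 - (-1)²) + (5·6 - (1)²) + (6·6 - (1)²) = 29 + 29 + 35 = 93,
  det = 5·(6·6 - (1)²) - (-1)·((-1)·6 - (1)·(1)) + (1)·((-1)·(1) - 6·(1)) = 5·(35) - (-1)·(-7) + (1)·(-7) = 161.
  So p(λ) = λ³ - 17λ² + 93λ - 161.
Step 2 — look for an integer root (rational root theorem: any rational root is an integer divisor of 161). Testing λ = 7:
  p(7) = 343 - 833 + 651 - 161 = 0  ✓
  Dividing out (λ - 7): p(λ) = (λ - 7)(λ² - 10λ + 23).
Step 3 — remaining eigenvalues from the quadratic λ² - 10λ + 23 = 0:
  Δ = 10² - 4·23 = 100 - 92 = 8,  λ = (10 ± √8)/2 = (10 ± 2.8284)/2 ≈ 6.4142 or 3.5858.
  Sorted: λ_1 = 7,  λ_2 = 6.4142,  λ_3 = 3.5858  (check: sum = 17 = tr ✓).

Step 4 — unit eigenvector for λ_1 = 7: v spans the null space of (Sigma - λ_1 I), whose rows are
  r_1 = (-2, -1, 1),  r_2 = (-1, -1, 1),  r_3 = (1, 1, -1).
  v is orthogonal to every row, so take v ∝ r_1 × r_2 = ((-1)·(1) - (1)·(-1), (1)·(-1) - (-2)·(1), (-2)·(-1) - (-1)·(-1)) = (0, 1, 1).
  Let u = (0, 1, 1).
  ||u|| = √((0)² + (1)² + (1)²) = √(2) ≈ 1.4142,  v_1 = u/||u|| ≈ (0, 0.7071, 0.7071) (||v_1|| = 1).

λ_1 = 7,  λ_2 = 6.4142,  λ_3 = 3.5858;  v_1 ≈ (0, 0.7071, 0.7071)


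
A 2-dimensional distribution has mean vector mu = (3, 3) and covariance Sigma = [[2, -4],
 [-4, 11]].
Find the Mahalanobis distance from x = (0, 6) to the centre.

Step 1 — centre the observation: (x - mu) = (-3, 3).

Step 2 — invert Sigma. det(Sigma) = 2·11 - (-4)² = 6.
  Sigma^{-1} = (1/det) · [[d, -b], [-b, a]] = [[1.8333, 0.6667],
 [0.6667, 0.3333]].

Step 3 — form the quadratic (x - mu)^T · Sigma^{-1} · (x - mu):
  Sigma^{-1} · (x - mu) = (-3.5, -1).
  (x - mu)^T · [Sigma^{-1} · (x - mu)] = (-3)·(-3.5) + (3)·(-1) = 7.5.

Step 4 — take square root: d = √(7.5) ≈ 2.7386.

d(x, mu) = √(7.5) ≈ 2.7386


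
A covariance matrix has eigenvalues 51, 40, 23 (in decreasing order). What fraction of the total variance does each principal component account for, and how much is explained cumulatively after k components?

Step 1 — total variance = trace(Sigma) = Σ λ_i = 51 + 40 + 23 = 114.

Step 2 — fraction explained by component i = λ_i / Σ λ:
  PC1: 51/114 = 0.4474
  PC2: 40/114 = 0.3509
  PC3: 23/114 = 0.2018

Step 3 — cumulative fraction after k components = (λ_1 + ... + λ_k) / Σ λ:
  k = 1: 51/114 = 0.4474
  k = 2: (51 + 40)/114 = 91/114 = 0.7982
  k = 3: (51 + 40 + 23)/114 = 114/114 = 1

Summary (fraction, with percent):

explained: PC1 0.4474 (44.74%), PC2 0.3509 (35.09%), PC3 0.2018 (20.18%);  cumulative: 0.4474, 0.7982, 1


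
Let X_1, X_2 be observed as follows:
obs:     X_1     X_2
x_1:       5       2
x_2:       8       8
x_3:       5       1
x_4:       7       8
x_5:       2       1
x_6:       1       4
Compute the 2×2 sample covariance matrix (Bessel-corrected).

Step 1 — column means:
  mean(X_1) = (5 + 8 + 5 + 7 + 2 + 1) / 6 = 28/6 = 4.6667
  mean(X_2) = (2 + 8 + 1 + 8 + 1 + 4) / 6 = 24/6 = 4

Step 2 — sample covariance S[i,j] = (1/(n-1)) · Σ_k (x_{k,i} - mean_i) · (x_{k,j} - mean_j), with n-1 = 5.
  S[X_1,X_1] = ((0.3333)·(0.3333) + (3.3333)·(3.3333) + (0.3333)·(0.3333) + (2.3333)·(2.3333) + (-2.6667)·(-2.6667) + (-3.6667)·(-3.6667)) / 5 = 37.3333/5 = 7.4667
  S[X_1,X_2] = ((0.3333)·(-2) + (3.3333)·(4) + (0.3333)·(-3) + (2.3333)·(4) + (-2.6667)·(-3) + (-3.6667)·(0)) / 5 = 29/5 = 5.8
  S[X_2,X_2] = ((-2)·(-2) + (4)·(4) + (-3)·(-3) + (4)·(4) + (-3)·(-3) + (0)·(0)) / 5 = 54/5 = 10.8

S is symmetric (S[j,i] = S[i,j]). Assembling:

S = [[7.4667, 5.8],
 [5.8, 10.8]]


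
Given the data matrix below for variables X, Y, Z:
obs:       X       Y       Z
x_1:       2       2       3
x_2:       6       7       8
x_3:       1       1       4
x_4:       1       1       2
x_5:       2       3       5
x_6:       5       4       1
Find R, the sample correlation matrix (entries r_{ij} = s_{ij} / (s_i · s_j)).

Step 1 — column means:
  mean(X) = (2 + 6 + 1 + 1 + 2 + 5) / 6 = 17/6 = 2.8333
  mean(Y) = (2 + 7 + 1 + 1 + 3 + 4) / 6 = 18/6 = 3
  mean(Z) = (3 + 8 + 4 + 2 + 5 + 1) / 6 = 23/6 = 3.8333

Step 2 — sample variances and covariances s[i,j] = (1/(n-1)) · Σ_k (x_{k,i} - mean_i) · (x_{k,j} - mean_j), with n-1 = 5:
  s[X,X] = ((-0.8333)·(-0.8333) + (3.1667)·(3.1667) + (-1.8333)·(-1.8333) + (-1.8333)·(-1.8333) + (-0.8333)·(-0.8333) + (2.1667)·(2.1667)) / 5 = 22.8333/5 = 4.5667
  s[X,Y] = ((-0.8333)·(-1) + (3.1667)·(4) + (-1.8333)·(-2) + (-1.8333)·(-2) + (-0.8333)·(0) + (2.1667)·(1)) / 5 = 23/5 = 4.6
  s[X,Z] = ((-0.8333)·(-0.8333) + (3.1667)·(4.1667) + (-1.8333)·(0.1667) + (-1.8333)·(-1.8333) + (-0.8333)·(1.1667) + (2.1667)·(-2.8333)) / 5 = 9.8333/5 = 1.9667
  s[Y,Y] = ((-1)·(-1) + (4)·(4) + (-2)·(-2) + (-2)·(-2) + (0)·(0) + (1)·(1)) / 5 = 26/5 = 5.2
  s[Y,Z] = ((-1)·(-0.8333) + (4)·(4.1667) + (-2)·(0.1667) + (-2)·(-1.8333) + (0)·(1.1667) + (1)·(-2.8333)) / 5 = 18/5 = 3.6
  s[Z,Z] = ((-0.8333)·(-0.8333) + (4.1667)·(4.1667) + (0.1667)·(0.1667) + (-1.8333)·(-1.8333) + (1.1667)·(1.1667) + (-2.8333)·(-2.8333)) / 5 = 30.8333/5 = 6.1667
  Sample standard deviations s_i = √(s[i,i]):
  s(X) = √(4.5667) = 2.137
  s(Y) = √(5.2) = 2.2804
  s(Z) = √(6.1667) = 2.4833

Step 3 — r_{ij} = s_{ij} / (s_i · s_j):
  r[X,X] = 1 (diagonal).
  r[X,Y] = 4.6 / (2.137 · 2.2804) = 4.6 / 4.8731 = 0.944
  r[X,Z] = 1.9667 / (2.137 · 2.4833) = 1.9667 / 5.3067 = 0.3706
  r[Y,Y] = 1 (diagonal).
  r[Y,Z] = 3.6 / (2.2804 · 2.4833) = 3.6 / 5.6627 = 0.6357
  r[Z,Z] = 1 (diagonal).

R is symmetric with unit diagonal. Assembling:

R = [[1, 0.944, 0.3706],
 [0.944, 1, 0.6357],
 [0.3706, 0.6357, 1]]


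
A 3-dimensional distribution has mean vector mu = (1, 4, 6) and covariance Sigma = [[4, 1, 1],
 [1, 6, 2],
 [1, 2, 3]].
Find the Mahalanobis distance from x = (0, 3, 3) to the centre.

Step 1 — centre the observation: (x - mu) = (-1, -1, -3).

Step 2 — invert Sigma (cofactor / det for 3×3, or solve directly):
  Sigma^{-1} = [[0.2745, -0.0196, -0.0784],
 [-0.0196, 0.2157, -0.1373],
 [-0.0784, -0.1373, 0.451]].

Step 3 — form the quadratic (x - mu)^T · Sigma^{-1} · (x - mu):
  Sigma^{-1} · (x - mu) = (-0.0196, 0.2157, -1.1373).
  (x - mu)^T · [Sigma^{-1} · (x - mu)] = (-1)·(-0.0196) + (-1)·(0.2157) + (-3)·(-1.1373) = 3.2157.

Step 4 — take square root: d = √(3.2157) ≈ 1.7932.

d(x, mu) = √(3.2157) ≈ 1.7932


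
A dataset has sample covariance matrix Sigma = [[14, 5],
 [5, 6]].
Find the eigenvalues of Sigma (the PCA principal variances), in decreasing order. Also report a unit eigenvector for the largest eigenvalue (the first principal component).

Step 1 — characteristic polynomial of 2×2 Sigma:
  det(Sigma - λI) = λ² - trace · λ + det = 0.
  trace = 14 + 6 = 20, det = 14·6 - (5)² = 59.
Step 2 — discriminant:
  Δ = trace² - 4·det = 400 - 236 = 164.
Step 3 — eigenvalues:
  λ = (trace ± √Δ)/2 = (20 ± 12.8062)/2,
  λ_1 = 16.4031,  λ_2 = 3.5969.

Step 4 — unit eigenvector for λ_1: solve (Sigma - λ_1 I)v = 0. First row:
  (14 - 16.4031)·v_x + (5)·v_y = 0, i.e. (-2.4031)·v_x + (5)·v_y = 0,
  so v ∝ (b, λ_1 - a) = (5, 2.4031) = u.
  ||u|| = √((5)² + (2.4031)²) = √(30.775) ≈ 5.5475,
  v_1 = u/||u|| ≈ (0.9013, 0.4332) (||v_1|| = 1).

λ_1 = 16.4031,  λ_2 = 3.5969;  v_1 ≈ (0.9013, 0.4332)


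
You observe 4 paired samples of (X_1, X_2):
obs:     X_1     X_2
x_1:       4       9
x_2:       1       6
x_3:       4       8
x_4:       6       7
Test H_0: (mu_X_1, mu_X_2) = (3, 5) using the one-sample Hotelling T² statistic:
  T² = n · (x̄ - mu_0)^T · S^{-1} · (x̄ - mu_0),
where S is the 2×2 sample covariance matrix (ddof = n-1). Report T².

Step 1 — sample mean vector:
  mean(X_1) = (4 + 1 + 4 + 6) / 4 = 15/4 = 3.75
  mean(X_2) = (9 + 6 + 8 + 7) / 4 = 30/4 = 7.5
  x̄ = (3.75, 7.5),  deviation x̄ - mu_0 = (3.75, 7.5) - (3, 5) = (0.75, 2.5).

Step 2 — sample covariance matrix, S[i,j] = (1/(n-1)) · Σ_k (x_{k,i} - mean_i) · (x_{k,j} - mean_j), divisor n-1 = 3:
  S[X_1,X_1] = ((0.25)·(0.25) + (-2.75)·(-2.75) + (0.25)·(0.25) + (2.25)·(2.25)) / 3 = 12.75/3 = 4.25
  S[X_1,X_2] = ((0.25)·(1.5) + (-2.75)·(-1.5) + (0.25)·(0.5) + (2.25)·(-0.5)) / 3 = 3.5/3 = 1.1667
  S[X_2,X_2] = ((1.5)·(1.5) + (-1.5)·(-1.5) + (0.5)·(0.5) + (-0.5)·(-0.5)) / 3 = 5/3 = 1.6667
  S = [[4.25, 1.1667],
 [1.1667, 1.6667]].

Step 3 — invert S. det(S) = 4.25·1.6667 - (1.1667)² = 5.7222.
  S^{-1} = (1/det) · [[d, -b], [-b, a]] = [[0.2913, -0.2039],
 [-0.2039, 0.7427]].

Step 4 — quadratic form (x̄ - mu_0)^T · S^{-1} · (x̄ - mu_0):
  S^{-1} · (x̄ - mu_0) = (-0.2913, 1.7039),
  (x̄ - mu_0)^T · [...] = (0.75)·(-0.2913) + (2.5)·(1.7039) = 4.0413.

Step 5 — scale by n: T² = 4 · 4.0413 = 16.165.

T² ≈ 16.165


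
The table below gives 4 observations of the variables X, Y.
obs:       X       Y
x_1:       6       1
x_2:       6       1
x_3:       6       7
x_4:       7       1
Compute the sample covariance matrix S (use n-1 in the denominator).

Step 1 — column means:
  mean(X) = (6 + 6 + 6 + 7) / 4 = 25/4 = 6.25
  mean(Y) = (1 + 1 + 7 + 1) / 4 = 10/4 = 2.5

Step 2 — sample covariance S[i,j] = (1/(n-1)) · Σ_k (x_{k,i} - mean_i) · (x_{k,j} - mean_j), with n-1 = 3.
  S[X,X] = ((-0.25)·(-0.25) + (-0.25)·(-0.25) + (-0.25)·(-0.25) + (0.75)·(0.75)) / 3 = 0.75/3 = 0.25
  S[X,Y] = ((-0.25)·(-1.5) + (-0.25)·(-1.5) + (-0.25)·(4.5) + (0.75)·(-1.5)) / 3 = -1.5/3 = -0.5
  S[Y,Y] = ((-1.5)·(-1.5) + (-1.5)·(-1.5) + (4.5)·(4.5) + (-1.5)·(-1.5)) / 3 = 27/3 = 9

S is symmetric (S[j,i] = S[i,j]). Assembling:

S = [[0.25, -0.5],
 [-0.5, 9]]


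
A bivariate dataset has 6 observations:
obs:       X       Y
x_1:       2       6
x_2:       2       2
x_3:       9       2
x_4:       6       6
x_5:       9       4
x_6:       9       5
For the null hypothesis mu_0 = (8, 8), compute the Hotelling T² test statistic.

Step 1 — sample mean vector:
  mean(X) = (2 + 2 + 9 + 6 + 9 + 9) / 6 = 37/6 = 6.1667
  mean(Y) = (6 + 2 + 2 + 6 + 4 + 5) / 6 = 25/6 = 4.1667
  x̄ = (6.1667, 4.1667),  deviation x̄ - mu_0 = (6.1667, 4.1667) - (8, 8) = (-1.8333, -3.8333).

Step 2 — sample covariance matrix, S[i,j] = (1/(n-1)) · Σ_k (x_{k,i} - mean_i) · (x_{k,j} - mean_j), divisor n-1 = 5:
  S[X,X] = ((-4.1667)·(-4.1667) + (-4.1667)·(-4.1667) + (2.8333)·(2.8333) + (-0.1667)·(-0.1667) + (2.8333)·(2.8333) + (2.8333)·(2.8333)) / 5 = 58.8333/5 = 11.7667
  S[X,Y] = ((-4.1667)·(1.8333) + (-4.1667)·(-2.1667) + (2.8333)·(-2.1667) + (-0.1667)·(1.8333) + (2.8333)·(-0.1667) + (2.8333)·(0.8333)) / 5 = -3.1667/5 = -0.6333
  S[Y,Y] = ((1.8333)·(1.8333) + (-2.1667)·(-2.1667) + (-2.1667)·(-2.1667) + (1.8333)·(1.8333) + (-0.1667)·(-0.1667) + (0.8333)·(0.8333)) / 5 = 16.8333/5 = 3.3667
  S = [[11.7667, -0.6333],
 [-0.6333, 3.3667]].

Step 3 — invert S. det(S) = 11.7667·3.3667 - (-0.6333)² = 39.2133.
  S^{-1} = (1/det) · [[d, -b], [-b, a]] = [[0.0859, 0.0162],
 [0.0162, 0.3001]].

Step 4 — quadratic form (x̄ - mu_0)^T · S^{-1} · (x̄ - mu_0):
  S^{-1} · (x̄ - mu_0) = (-0.2193, -1.1799),
  (x̄ - mu_0)^T · [...] = (-1.8333)·(-0.2193) + (-3.8333)·(-1.1799) = 4.9249.

Step 5 — scale by n: T² = 6 · 4.9249 = 29.5495.

T² ≈ 29.5495


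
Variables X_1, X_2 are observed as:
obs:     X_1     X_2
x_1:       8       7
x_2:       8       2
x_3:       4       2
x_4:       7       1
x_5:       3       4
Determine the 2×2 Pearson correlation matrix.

Step 1 — column means:
  mean(X_1) = (8 + 8 + 4 + 7 + 3) / 5 = 30/5 = 6
  mean(X_2) = (7 + 2 + 2 + 1 + 4) / 5 = 16/5 = 3.2

Step 2 — sample variances and covariances s[i,j] = (1/(n-1)) · Σ_k (x_{k,i} - mean_i) · (x_{k,j} - mean_j), with n-1 = 4:
  s[X_1,X_1] = ((2)·(2) + (2)·(2) + (-2)·(-2) + (1)·(1) + (-3)·(-3)) / 4 = 22/4 = 5.5
  s[X_1,X_2] = ((2)·(3.8) + (2)·(-1.2) + (-2)·(-1.2) + (1)·(-2.2) + (-3)·(0.8)) / 4 = 3/4 = 0.75
  s[X_2,X_2] = ((3.8)·(3.8) + (-1.2)·(-1.2) + (-1.2)·(-1.2) + (-2.2)·(-2.2) + (0.8)·(0.8)) / 4 = 22.8/4 = 5.7
  Sample standard deviations s_i = √(s[i,i]):
  s(X_1) = √(5.5) = 2.3452
  s(X_2) = √(5.7) = 2.3875

Step 3 — r_{ij} = s_{ij} / (s_i · s_j):
  r[X_1,X_1] = 1 (diagonal).
  r[X_1,X_2] = 0.75 / (2.3452 · 2.3875) = 0.75 / 5.5991 = 0.1339
  r[X_2,X_2] = 1 (diagonal).

R is symmetric with unit diagonal. Assembling:

R = [[1, 0.1339],
 [0.1339, 1]]


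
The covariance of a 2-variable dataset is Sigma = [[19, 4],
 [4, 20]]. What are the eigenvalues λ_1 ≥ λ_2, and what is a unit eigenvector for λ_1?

Step 1 — characteristic polynomial of 2×2 Sigma:
  det(Sigma - λI) = λ² - trace · λ + det = 0.
  trace = 19 + 20 = 39, det = 19·20 - (4)² = 364.
Step 2 — discriminant:
  Δ = trace² - 4·det = 1521 - 1456 = 65.
Step 3 — eigenvalues:
  λ = (trace ± √Δ)/2 = (39 ± 8.0623)/2,
  λ_1 = 23.5311,  λ_2 = 15.4689.

Step 4 — unit eigenvector for λ_1: solve (Sigma - λ_1 I)v = 0. First row:
  (19 - 23.5311)·v_x + (4)·v_y = 0, i.e. (-4.5311)·v_x + (4)·v_y = 0,
  so v ∝ (b, λ_1 - a) = (4, 4.5311) = u.
  ||u|| = √((4)² + (4.5311)²) = √(36.5311) ≈ 6.0441,
  v_1 = u/||u|| ≈ (0.6618, 0.7497) (||v_1|| = 1).

λ_1 = 23.5311,  λ_2 = 15.4689;  v_1 ≈ (0.6618, 0.7497)


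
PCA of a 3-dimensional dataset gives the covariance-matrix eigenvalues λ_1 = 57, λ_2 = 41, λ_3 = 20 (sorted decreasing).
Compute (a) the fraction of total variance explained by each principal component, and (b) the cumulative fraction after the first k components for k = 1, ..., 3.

Step 1 — total variance = trace(Sigma) = Σ λ_i = 57 + 41 + 20 = 118.

Step 2 — fraction explained by component i = λ_i / Σ λ:
  PC1: 57/118 = 0.4831
  PC2: 41/118 = 0.3475
  PC3: 20/118 = 0.1695

Step 3 — cumulative fraction after k components = (λ_1 + ... + λ_k) / Σ λ:
  k = 1: 57/118 = 0.4831
  k = 2: (57 + 41)/118 = 98/118 = 0.8305
  k = 3: (57 + 41 + 20)/118 = 118/118 = 1

Summary (fraction, with percent):

explained: PC1 0.4831 (48.31%), PC2 0.3475 (34.75%), PC3 0.1695 (16.95%);  cumulative: 0.4831, 0.8305, 1


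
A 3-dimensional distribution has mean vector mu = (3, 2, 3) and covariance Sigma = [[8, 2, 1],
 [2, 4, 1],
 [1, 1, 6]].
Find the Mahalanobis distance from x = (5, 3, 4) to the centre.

Step 1 — centre the observation: (x - mu) = (2, 1, 1).

Step 2 — invert Sigma (cofactor / det for 3×3, or solve directly):
  Sigma^{-1} = [[0.1438, -0.0687, -0.0125],
 [-0.0687, 0.2937, -0.0375],
 [-0.0125, -0.0375, 0.175]].

Step 3 — form the quadratic (x - mu)^T · Sigma^{-1} · (x - mu):
  Sigma^{-1} · (x - mu) = (0.2062, 0.1187, 0.1125).
  (x - mu)^T · [Sigma^{-1} · (x - mu)] = (2)·(0.2062) + (1)·(0.1187) + (1)·(0.1125) = 0.6437.

Step 4 — take square root: d = √(0.6437) ≈ 0.8023.

d(x, mu) = √(0.6437) ≈ 0.8023


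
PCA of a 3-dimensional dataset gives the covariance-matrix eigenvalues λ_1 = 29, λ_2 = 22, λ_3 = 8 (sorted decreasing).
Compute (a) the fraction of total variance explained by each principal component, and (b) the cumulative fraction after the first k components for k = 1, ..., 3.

Step 1 — total variance = trace(Sigma) = Σ λ_i = 29 + 22 + 8 = 59.

Step 2 — fraction explained by component i = λ_i / Σ λ:
  PC1: 29/59 = 0.4915
  PC2: 22/59 = 0.3729
  PC3: 8/59 = 0.1356

Step 3 — cumulative fraction after k components = (λ_1 + ... + λ_k) / Σ λ:
  k = 1: 29/59 = 0.4915
  k = 2: (29 + 22)/59 = 51/59 = 0.8644
  k = 3: (29 + 22 + 8)/59 = 59/59 = 1

Summary (fraction, with percent):

explained: PC1 0.4915 (49.15%), PC2 0.3729 (37.29%), PC3 0.1356 (13.56%);  cumulative: 0.4915, 0.8644, 1


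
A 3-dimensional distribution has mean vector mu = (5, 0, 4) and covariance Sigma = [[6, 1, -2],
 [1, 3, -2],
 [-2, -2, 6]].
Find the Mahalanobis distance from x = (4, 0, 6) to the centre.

Step 1 — centre the observation: (x - mu) = (-1, 0, 2).

Step 2 — invert Sigma (cofactor / det for 3×3, or solve directly):
  Sigma^{-1} = [[0.1892, -0.027, 0.0541],
 [-0.027, 0.4324, 0.1351],
 [0.0541, 0.1351, 0.2297]].

Step 3 — form the quadratic (x - mu)^T · Sigma^{-1} · (x - mu):
  Sigma^{-1} · (x - mu) = (-0.0811, 0.2973, 0.4054).
  (x - mu)^T · [Sigma^{-1} · (x - mu)] = (-1)·(-0.0811) + (0)·(0.2973) + (2)·(0.4054) = 0.8919.

Step 4 — take square root: d = √(0.8919) ≈ 0.9444.

d(x, mu) = √(0.8919) ≈ 0.9444


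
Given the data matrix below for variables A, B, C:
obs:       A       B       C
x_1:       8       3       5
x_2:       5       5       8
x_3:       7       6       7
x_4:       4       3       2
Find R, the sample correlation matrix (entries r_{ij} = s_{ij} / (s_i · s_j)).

Step 1 — column means:
  mean(A) = (8 + 5 + 7 + 4) / 4 = 24/4 = 6
  mean(B) = (3 + 5 + 6 + 3) / 4 = 17/4 = 4.25
  mean(C) = (5 + 8 + 7 + 2) / 4 = 22/4 = 5.5

Step 2 — sample variances and covariances s[i,j] = (1/(n-1)) · Σ_k (x_{k,i} - mean_i) · (x_{k,j} - mean_j), with n-1 = 3:
  s[A,A] = ((2)·(2) + (-1)·(-1) + (1)·(1) + (-2)·(-2)) / 3 = 10/3 = 3.3333
  s[A,B] = ((2)·(-1.25) + (-1)·(0.75) + (1)·(1.75) + (-2)·(-1.25)) / 3 = 1/3 = 0.3333
  s[A,C] = ((2)·(-0.5) + (-1)·(2.5) + (1)·(1.5) + (-2)·(-3.5)) / 3 = 5/3 = 1.6667
  s[B,B] = ((-1.25)·(-1.25) + (0.75)·(0.75) + (1.75)·(1.75) + (-1.25)·(-1.25)) / 3 = 6.75/3 = 2.25
  s[B,C] = ((-1.25)·(-0.5) + (0.75)·(2.5) + (1.75)·(1.5) + (-1.25)·(-3.5)) / 3 = 9.5/3 = 3.1667
  s[C,C] = ((-0.5)·(-0.5) + (2.5)·(2.5) + (1.5)·(1.5) + (-3.5)·(-3.5)) / 3 = 21/3 = 7
  Sample standard deviations s_i = √(s[i,i]):
  s(A) = √(3.3333) = 1.8257
  s(B) = √(2.25) = 1.5
  s(C) = √(7) = 2.6458

Step 3 — r_{ij} = s_{ij} / (s_i · s_j):
  r[A,A] = 1 (diagonal).
  r[A,B] = 0.3333 / (1.8257 · 1.5) = 0.3333 / 2.7386 = 0.1217
  r[A,C] = 1.6667 / (1.8257 · 2.6458) = 1.6667 / 4.8305 = 0.345
  r[B,B] = 1 (diagonal).
  r[B,C] = 3.1667 / (1.5 · 2.6458) = 3.1667 / 3.9686 = 0.7979
  r[C,C] = 1 (diagonal).

R is symmetric with unit diagonal. Assembling:

R = [[1, 0.1217, 0.345],
 [0.1217, 1, 0.7979],
 [0.345, 0.7979, 1]]


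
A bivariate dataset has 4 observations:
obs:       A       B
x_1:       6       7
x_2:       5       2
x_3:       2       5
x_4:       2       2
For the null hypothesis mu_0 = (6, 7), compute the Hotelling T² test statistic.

Step 1 — sample mean vector:
  mean(A) = (6 + 5 + 2 + 2) / 4 = 15/4 = 3.75
  mean(B) = (7 + 2 + 5 + 2) / 4 = 16/4 = 4
  x̄ = (3.75, 4),  deviation x̄ - mu_0 = (3.75, 4) - (6, 7) = (-2.25, -3).

Step 2 — sample covariance matrix, S[i,j] = (1/(n-1)) · Σ_k (x_{k,i} - mean_i) · (x_{k,j} - mean_j), divisor n-1 = 3:
  S[A,A] = ((2.25)·(2.25) + (1.25)·(1.25) + (-1.75)·(-1.75) + (-1.75)·(-1.75)) / 3 = 12.75/3 = 4.25
  S[A,B] = ((2.25)·(3) + (1.25)·(-2) + (-1.75)·(1) + (-1.75)·(-2)) / 3 = 6/3 = 2
  S[B,B] = ((3)·(3) + (-2)·(-2) + (1)·(1) + (-2)·(-2)) / 3 = 18/3 = 6
  S = [[4.25, 2],
 [2, 6]].

Step 3 — invert S. det(S) = 4.25·6 - (2)² = 21.5.
  S^{-1} = (1/det) · [[d, -b], [-b, a]] = [[0.2791, -0.093],
 [-0.093, 0.1977]].

Step 4 — quadratic form (x̄ - mu_0)^T · S^{-1} · (x̄ - mu_0):
  S^{-1} · (x̄ - mu_0) = (-0.3488, -0.3837),
  (x̄ - mu_0)^T · [...] = (-2.25)·(-0.3488) + (-3)·(-0.3837) = 1.936.

Step 5 — scale by n: T² = 4 · 1.936 = 7.7442.

T² ≈ 7.7442


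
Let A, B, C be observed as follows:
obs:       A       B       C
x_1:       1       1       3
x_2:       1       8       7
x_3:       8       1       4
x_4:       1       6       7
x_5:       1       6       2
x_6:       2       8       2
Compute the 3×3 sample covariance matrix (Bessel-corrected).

Step 1 — column means:
  mean(A) = (1 + 1 + 8 + 1 + 1 + 2) / 6 = 14/6 = 2.3333
  mean(B) = (1 + 8 + 1 + 6 + 6 + 8) / 6 = 30/6 = 5
  mean(C) = (3 + 7 + 4 + 7 + 2 + 2) / 6 = 25/6 = 4.1667

Step 2 — sample covariance S[i,j] = (1/(n-1)) · Σ_k (x_{k,i} - mean_i) · (x_{k,j} - mean_j), with n-1 = 5.
  S[A,A] = ((-1.3333)·(-1.3333) + (-1.3333)·(-1.3333) + (5.6667)·(5.6667) + (-1.3333)·(-1.3333) + (-1.3333)·(-1.3333) + (-0.3333)·(-0.3333)) / 5 = 39.3333/5 = 7.8667
  S[A,B] = ((-1.3333)·(-4) + (-1.3333)·(3) + (5.6667)·(-4) + (-1.3333)·(1) + (-1.3333)·(1) + (-0.3333)·(3)) / 5 = -25/5 = -5
  S[A,C] = ((-1.3333)·(-1.1667) + (-1.3333)·(2.8333) + (5.6667)·(-0.1667) + (-1.3333)·(2.8333) + (-1.3333)·(-2.1667) + (-0.3333)·(-2.1667)) / 5 = -3.3333/5 = -0.6667
  S[B,B] = ((-4)·(-4) + (3)·(3) + (-4)·(-4) + (1)·(1) + (1)·(1) + (3)·(3)) / 5 = 52/5 = 10.4
  S[B,C] = ((-4)·(-1.1667) + (3)·(2.8333) + (-4)·(-0.1667) + (1)·(2.8333) + (1)·(-2.1667) + (3)·(-2.1667)) / 5 = 8/5 = 1.6
  S[C,C] = ((-1.1667)·(-1.1667) + (2.8333)·(2.8333) + (-0.1667)·(-0.1667) + (2.8333)·(2.8333) + (-2.1667)·(-2.1667) + (-2.1667)·(-2.1667)) / 5 = 26.8333/5 = 5.3667

S is symmetric (S[j,i] = S[i,j]). Assembling:

S = [[7.8667, -5, -0.6667],
 [-5, 10.4, 1.6],
 [-0.6667, 1.6, 5.3667]]


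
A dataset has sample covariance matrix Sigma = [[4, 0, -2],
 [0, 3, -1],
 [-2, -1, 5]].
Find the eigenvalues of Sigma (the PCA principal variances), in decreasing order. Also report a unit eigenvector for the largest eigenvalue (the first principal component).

Step 1 — characteristic polynomial p(λ) = det(λI - Sigma) = λ³ - tr·λ² + c_1·λ - det, where tr = trace, c_1 = sum of the principal 2×2 minors, det = det(Sigma):
  tr = 4 + 3 + 5 = 12,
  c_1 = (4·3 - (0)²) + (4·5 - (-2)²) + (3·5 - (-1)²) = 12 + 16 + 14 = 42,
  det = 4·(3·5 - (-1)²) - (0)·((0)·5 - (-1)·(-2)) + (-2)·((0)·(-1) - 3·(-2)) = 4·(14) - (0)·(-2) + (-2)·(6) = 44.
  So p(λ) = λ³ - 12λ² + 42λ - 44.
Step 2 — look for an integer root (rational root theorem: any rational root is an integer divisor of 44). Testing λ = 2:
  p(2) = 8 - 48 + 84 - 44 = 0  ✓
  Dividing out (λ - 2): p(λ) = (λ - 2)(λ² - 10λ + 22).
Step 3 — remaining eigenvalues from the quadratic λ² - 10λ + 22 = 0:
  Δ = 10² - 4·22 = 100 - 88 = 12,  λ = (10 ± √12)/2 = (10 ± 3.4641)/2 ≈ 6.7321 or 3.2679.
  Sorted: λ_1 = 6.7321,  λ_2 = 3.2679,  λ_3 = 2  (check: sum = 12 = tr ✓).

Step 4 — unit eigenvector for λ_1 ≈ 6.7321: v spans the null space of (Sigma - λ_1 I), whose rows are
  r_1 = (-2.7321, 0, -2),  r_2 = (0, -3.7321, -1),  r_3 = (-2, -1, -1.7321).
  v is orthogonal to every row, so take v ∝ r_1 × r_2 = ((0)·(-1) - (-2)·(-3.7321), (-2)·(0) - (-2.7321)·(-1), (-2.7321)·(-3.7321) - (0)·(0)) ≈ (-7.4641, -2.7321, 10.1962).
  Rescale (multiply by -1 so the first nonzero entry is positive): u = (7.4641, 2.7321, -10.1962).
  ||u|| = √((7.4641)² + (2.7321)² + (-10.1962)²) = √(167.1384) ≈ 12.9282,  v_1 = u/||u|| ≈ (0.5774, 0.2113, -0.7887) (||v_1|| = 1).

λ_1 = 6.7321,  λ_2 = 3.2679,  λ_3 = 2;  v_1 ≈ (0.5774, 0.2113, -0.7887)
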